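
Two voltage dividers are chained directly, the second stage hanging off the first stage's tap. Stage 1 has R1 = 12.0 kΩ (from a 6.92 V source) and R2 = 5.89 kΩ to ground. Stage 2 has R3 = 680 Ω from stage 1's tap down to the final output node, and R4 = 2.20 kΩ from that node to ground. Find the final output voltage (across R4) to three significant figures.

Stage 2 presents R3+R4 = 2880 Ω as a load on stage 1's tap.
Stage 1's lower leg becomes R2‖(R3+R4) = 1934 Ω, so V_mid = 6.92 × 1934/13930 = 0.9606 V.
Stage 2 is itself unloaded: V_out = V_mid × R4/(R3+R4) = 0.9606 × 2200/2880 = 0.734 V.

V_out ≈ 0.734 V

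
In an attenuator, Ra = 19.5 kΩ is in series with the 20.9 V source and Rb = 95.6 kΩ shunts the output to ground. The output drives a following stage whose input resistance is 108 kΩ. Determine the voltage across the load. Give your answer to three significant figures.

V_out ≈ 15.1 V

The load sits in parallel with Rb: Rb‖R_L = (95.6 × 108) / (95.6 + 108) = 50.71 kΩ.
V_out = 20.9 × 50.71 / (19.5 + 50.71) = 20.9 × 50.71/70.21 = 15.1 V.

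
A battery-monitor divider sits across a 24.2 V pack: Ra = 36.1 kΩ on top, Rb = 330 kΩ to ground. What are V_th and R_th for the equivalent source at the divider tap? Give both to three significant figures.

V_th = 21.8 V, R_th = 32.5 kΩ

V_th is the open-circuit tap voltage: 24.2 × 330/(36.1 + 330) = 21.8 V.
With the supply zeroed, Ra and Rb appear in parallel from the tap: R_th = Ra‖Rb = (36.1 × 330)/366.1 = 32.5 kΩ.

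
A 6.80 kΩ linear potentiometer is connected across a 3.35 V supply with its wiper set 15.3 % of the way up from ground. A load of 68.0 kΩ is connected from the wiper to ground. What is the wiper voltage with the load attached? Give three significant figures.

The wiper splits the pot into (1−α)R = 5.760 kΩ above and αR = 1.040 kΩ below.
Lower section ‖ load = 1.025 kΩ.
V_wiper = 3.35 × 1.025/(5.760 + 1.025) = 0.506 V.

V ≈ 0.506 V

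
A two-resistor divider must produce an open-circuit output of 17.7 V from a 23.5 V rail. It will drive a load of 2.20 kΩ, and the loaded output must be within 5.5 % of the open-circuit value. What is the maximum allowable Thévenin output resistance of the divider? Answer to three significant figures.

Loading drop = R_th/(R_th + R_L) ≤ 0.0550, so R_th ≤ R_L · ε/(1−ε) = 2.20 kΩ × 0.0550/0.9450 = 128 Ω.
(Any R1, R2 with R2/(R1+R2) = 0.753 and R1‖R2 ≤ 128 Ω will meet the spec.)

R_th ≤ 128 Ω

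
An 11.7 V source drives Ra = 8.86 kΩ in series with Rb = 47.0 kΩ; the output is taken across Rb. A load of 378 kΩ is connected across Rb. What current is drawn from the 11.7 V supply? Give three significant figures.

Rb‖R_L = 41.80 kΩ, so the source sees Ra + Rb‖R_L = 50.66 kΩ.
I = 11.7 V / 50.66 kΩ = 0.231 mA.

I ≈ 0.231 mA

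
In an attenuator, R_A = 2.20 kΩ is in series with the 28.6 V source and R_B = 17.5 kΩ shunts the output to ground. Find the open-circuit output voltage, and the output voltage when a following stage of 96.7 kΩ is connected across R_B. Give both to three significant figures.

Open-circuit: V = 28.6 × 17.5/(2.20 + 17.5) = 25.4 V.
With the load, R_B becomes R_B‖R_L = 14.82 kΩ, so V = 28.6 × 14.82/17.02 = 24.9 V.

Unloaded: 25.4 V; loaded: 24.9 V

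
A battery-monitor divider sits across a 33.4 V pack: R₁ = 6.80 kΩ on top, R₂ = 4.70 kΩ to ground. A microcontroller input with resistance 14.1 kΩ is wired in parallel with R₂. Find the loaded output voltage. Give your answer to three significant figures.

The load sits in parallel with R₂: R₂‖R_L = (4.70 × 14.1) / (4.70 + 14.1) = 3.525 kΩ.
V_out = 33.4 × 3.525 / (6.80 + 3.525) = 33.4 × 3.525/10.32 = 11.4 V.

V_out ≈ 11.4 V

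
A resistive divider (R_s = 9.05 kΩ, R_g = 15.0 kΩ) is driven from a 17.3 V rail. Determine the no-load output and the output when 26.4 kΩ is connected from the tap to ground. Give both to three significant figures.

Unloaded: 10.8 V; loaded: 8.89 V

Open-circuit: V = 17.3 × 15.0/(9.05 + 15.0) = 10.8 V.
With the load, R_g becomes R_g‖R_L = 9.565 kΩ, so V = 17.3 × 9.565/18.62 = 8.89 V.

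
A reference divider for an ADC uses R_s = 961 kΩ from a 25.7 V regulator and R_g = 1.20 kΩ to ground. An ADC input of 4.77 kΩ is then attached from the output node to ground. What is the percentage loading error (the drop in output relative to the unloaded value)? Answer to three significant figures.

20.1 %

The divider's output (Thévenin) resistance is R_s‖R_g = 1.199 kΩ.
Fractional drop under load = R_th/(R_th + R_L) = 1.199 / (1.199 + 4.77) = 0.2008.
So the output falls by 20.1 %.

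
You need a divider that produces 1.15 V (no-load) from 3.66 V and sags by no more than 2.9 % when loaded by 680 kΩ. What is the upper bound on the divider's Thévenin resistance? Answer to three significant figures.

Loading drop = R_th/(R_th + R_L) ≤ 0.0290, so R_th ≤ R_L · ε/(1−ε) = 680 kΩ × 0.0290/0.9710 = 20.3 kΩ.

R_th ≤ 20.3 kΩ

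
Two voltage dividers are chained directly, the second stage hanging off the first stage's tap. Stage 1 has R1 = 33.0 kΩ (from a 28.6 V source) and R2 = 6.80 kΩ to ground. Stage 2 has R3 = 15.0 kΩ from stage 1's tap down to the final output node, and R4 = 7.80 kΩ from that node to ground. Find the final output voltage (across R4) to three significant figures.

V_out ≈ 1.34 V

Stage 2 presents R3+R4 = 22.80 kΩ as a load on stage 1's tap.
Stage 1's lower leg becomes R2‖(R3+R4) = 5.238 kΩ, so V_mid = 28.6 × 5.238/38.24 = 3.918 V.
Stage 2 is itself unloaded: V_out = V_mid × R4/(R3+R4) = 3.918 × 7.80/22.80 = 1.34 V.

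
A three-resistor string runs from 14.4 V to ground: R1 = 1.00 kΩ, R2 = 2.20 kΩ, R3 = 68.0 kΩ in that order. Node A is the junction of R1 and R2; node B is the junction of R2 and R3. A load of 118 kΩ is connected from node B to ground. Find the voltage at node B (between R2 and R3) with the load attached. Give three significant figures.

At node B, R3 is in parallel with the load: R3‖R_L = 43.14 kΩ.
Below node A the resistance is R2 + (R3‖R_L) = 45.34 kΩ, so V_A = 14.4 × 45.34/46.34 = 14.09 V.
Then V_B = V_A × (R3‖R_L)/(R2 + R3‖R_L) = 14.09 × 43.14/45.34 = 13.4 V.

V ≈ 13.4 V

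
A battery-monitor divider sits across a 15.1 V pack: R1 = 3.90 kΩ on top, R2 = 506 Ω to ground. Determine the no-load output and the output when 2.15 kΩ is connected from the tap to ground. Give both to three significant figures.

Open-circuit: V = 15.1 × 506/(3900 + 506) = 1.73 V.
With the load, R2 becomes R2‖R_L = 409.6 Ω, so V = 15.1 × 409.6/4310 = 1.44 V.

Unloaded: 1.73 V; loaded: 1.44 V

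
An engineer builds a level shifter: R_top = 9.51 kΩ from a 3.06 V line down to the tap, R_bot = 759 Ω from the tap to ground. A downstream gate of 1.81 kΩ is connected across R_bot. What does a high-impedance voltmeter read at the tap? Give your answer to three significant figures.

V_out ≈ 0.163 V

The load sits in parallel with R_bot: R_bot‖R_L = (759 × 1810) / (759 + 1810) = 534.8 Ω.
V_out = 3.06 × 534.8 / (9510 + 534.8) = 3.06 × 534.8/10040 = 0.163 V.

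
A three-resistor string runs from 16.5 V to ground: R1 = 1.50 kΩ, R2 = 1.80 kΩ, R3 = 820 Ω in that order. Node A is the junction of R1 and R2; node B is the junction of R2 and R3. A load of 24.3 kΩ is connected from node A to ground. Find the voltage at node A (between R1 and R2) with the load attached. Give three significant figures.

Below node A the series string R2+R3 = 2620 Ω sits in parallel with the 24300 Ω load: 2365 Ω.
V_A = 16.5 × 2365/(1500 + 2365) = 10.1 V.

V ≈ 10.1 V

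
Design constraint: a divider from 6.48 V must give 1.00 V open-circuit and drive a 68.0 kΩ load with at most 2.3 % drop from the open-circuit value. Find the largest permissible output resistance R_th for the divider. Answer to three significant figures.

Loading drop = R_th/(R_th + R_L) ≤ 0.0230, so R_th ≤ R_L · ε/(1−ε) = 68.0 kΩ × 0.0230/0.9770 = 1.60 kΩ.

R_th ≤ 1.60 kΩ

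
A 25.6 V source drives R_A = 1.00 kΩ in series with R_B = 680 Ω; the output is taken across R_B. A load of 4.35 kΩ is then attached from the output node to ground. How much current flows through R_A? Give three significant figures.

R_B‖R_L = 588.1 Ω, so the source sees R_A + R_B‖R_L = 1588 Ω.
I = 25.6 V / 1588 Ω = 16.1 mA.

I ≈ 16.1 mA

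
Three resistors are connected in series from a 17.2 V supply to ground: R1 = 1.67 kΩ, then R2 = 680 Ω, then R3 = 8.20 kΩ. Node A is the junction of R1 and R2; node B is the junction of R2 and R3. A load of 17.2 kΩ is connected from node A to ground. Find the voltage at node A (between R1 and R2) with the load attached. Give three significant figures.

Below node A the series string R2+R3 = 8880 Ω sits in parallel with the 17200 Ω load: 5856 Ω.
V_A = 17.2 × 5856/(1670 + 5856) = 13.4 V.

V ≈ 13.4 V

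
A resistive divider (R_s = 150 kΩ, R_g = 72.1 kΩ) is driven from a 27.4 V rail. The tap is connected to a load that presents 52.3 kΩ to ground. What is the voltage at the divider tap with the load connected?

V_out ≈ 4.61 V

The load sits in parallel with R_g: R_g‖R_L = (72.1 × 52.3) / (72.1 + 52.3) = 30.31 kΩ.
V_out = 27.4 × 30.31 / (150 + 30.31) = 27.4 × 30.31/180.3 = 4.61 V.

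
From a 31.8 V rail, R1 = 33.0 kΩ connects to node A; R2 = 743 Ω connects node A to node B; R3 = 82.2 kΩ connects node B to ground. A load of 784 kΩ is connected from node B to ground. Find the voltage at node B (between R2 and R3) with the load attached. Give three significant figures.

V ≈ 21.9 V

At node B, R3 is in parallel with the load: R3‖R_L = 74400 Ω.
Below node A the resistance is R2 + (R3‖R_L) = 75140 Ω, so V_A = 31.8 × 75140/108100 = 22.10 V.
Then V_B = V_A × (R3‖R_L)/(R2 + R3‖R_L) = 22.10 × 74400/75140 = 21.9 V.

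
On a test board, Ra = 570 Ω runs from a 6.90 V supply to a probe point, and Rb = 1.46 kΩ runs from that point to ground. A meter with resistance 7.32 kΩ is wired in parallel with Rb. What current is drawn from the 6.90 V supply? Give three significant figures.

Rb‖R_L = 1217 Ω, so the source sees Ra + Rb‖R_L = 1787 Ω.
I = 6.90 V / 1787 Ω = 3.86 mA.

I ≈ 3.86 mA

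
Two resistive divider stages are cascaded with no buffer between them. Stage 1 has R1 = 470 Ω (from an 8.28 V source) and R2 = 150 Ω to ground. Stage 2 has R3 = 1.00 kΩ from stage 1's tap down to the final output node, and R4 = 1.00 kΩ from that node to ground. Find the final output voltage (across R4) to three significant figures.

V_out ≈ 0.948 V

Stage 2 presents R3+R4 = 2000 Ω as a load on stage 1's tap.
Stage 1's lower leg becomes R2‖(R3+R4) = 139.5 Ω, so V_mid = 8.28 × 139.5/609.5 = 1.895 V.
Stage 2 is itself unloaded: V_out = V_mid × R4/(R3+R4) = 1.895 × 1000/2000 = 0.948 V.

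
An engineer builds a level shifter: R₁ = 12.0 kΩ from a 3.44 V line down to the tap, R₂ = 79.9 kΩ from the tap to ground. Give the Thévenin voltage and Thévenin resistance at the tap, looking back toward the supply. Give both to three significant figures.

V_th = 2.99 V, R_th = 10.4 kΩ

V_th is the open-circuit tap voltage: 3.44 × 79.9/(12.0 + 79.9) = 2.99 V.
With the supply zeroed, R₁ and R₂ appear in parallel from the tap: R_th = R₁‖R₂ = (12.0 × 79.9)/91.90 = 10.4 kΩ.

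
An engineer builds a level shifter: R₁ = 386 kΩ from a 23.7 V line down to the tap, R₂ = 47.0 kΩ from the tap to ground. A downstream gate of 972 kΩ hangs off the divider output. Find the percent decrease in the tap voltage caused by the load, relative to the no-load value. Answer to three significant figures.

4.13 %

The divider's output (Thévenin) resistance is R₁‖R₂ = 41.90 kΩ.
Fractional drop under load = R_th/(R_th + R_L) = 41.90 / (41.90 + 972) = 0.04132.
So the output falls by 4.13 %.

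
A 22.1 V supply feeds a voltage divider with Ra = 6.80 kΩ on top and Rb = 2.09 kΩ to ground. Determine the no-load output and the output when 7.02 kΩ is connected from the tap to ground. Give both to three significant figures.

Unloaded: 5.20 V; loaded: 4.23 V

Open-circuit: V = 22.1 × 2.09/(6.80 + 2.09) = 5.20 V.
With the load, Rb becomes Rb‖R_L = 1.611 kΩ, so V = 22.1 × 1.611/8.411 = 4.23 V.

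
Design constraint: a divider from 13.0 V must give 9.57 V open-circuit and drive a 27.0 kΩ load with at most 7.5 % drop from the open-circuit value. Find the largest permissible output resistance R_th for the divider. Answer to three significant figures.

Loading drop = R_th/(R_th + R_L) ≤ 0.0750, so R_th ≤ R_L · ε/(1−ε) = 27.0 kΩ × 0.0750/0.9250 = 2.19 kΩ.
(Any R1, R2 with R2/(R1+R2) = 0.736 and R1‖R2 ≤ 2.19 kΩ will meet the spec.)

R_th ≤ 2.19 kΩ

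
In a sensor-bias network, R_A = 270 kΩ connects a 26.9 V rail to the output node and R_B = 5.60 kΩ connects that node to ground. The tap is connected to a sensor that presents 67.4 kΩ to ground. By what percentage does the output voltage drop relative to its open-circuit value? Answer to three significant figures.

The divider's output (Thévenin) resistance is R_A‖R_B = 5.486 kΩ.
Fractional drop under load = R_th/(R_th + R_L) = 5.486 / (5.486 + 67.4) = 0.07527.
So the output falls by 7.53 %.

7.53 %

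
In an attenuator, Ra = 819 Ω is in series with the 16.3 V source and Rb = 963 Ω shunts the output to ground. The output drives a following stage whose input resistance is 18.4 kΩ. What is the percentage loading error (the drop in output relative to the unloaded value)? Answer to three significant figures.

The divider's output (Thévenin) resistance is Ra‖Rb = 442.6 Ω.
Fractional drop under load = R_th/(R_th + R_L) = 442.6 / (442.6 + 18400) = 0.02349.
So the output falls by 2.35 %.

2.35 %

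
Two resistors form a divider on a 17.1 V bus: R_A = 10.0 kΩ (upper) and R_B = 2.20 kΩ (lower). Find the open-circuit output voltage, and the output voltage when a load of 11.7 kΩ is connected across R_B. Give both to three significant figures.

Unloaded: 3.08 V; loaded: 2.67 V

Open-circuit: V = 17.1 × 2.20/(10.0 + 2.20) = 3.08 V.
With the load, R_B becomes R_B‖R_L = 1.852 kΩ, so V = 17.1 × 1.852/11.85 = 2.67 V.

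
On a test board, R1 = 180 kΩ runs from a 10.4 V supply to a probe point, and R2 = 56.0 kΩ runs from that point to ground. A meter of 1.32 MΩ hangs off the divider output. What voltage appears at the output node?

V_out ≈ 2.39 V

The load sits in parallel with R2: R2‖R_L = (56.0 × 1320) / (56.0 + 1320) = 53.72 kΩ.
V_out = 10.4 × 53.72 / (180 + 53.72) = 10.4 × 53.72/233.7 = 2.39 V.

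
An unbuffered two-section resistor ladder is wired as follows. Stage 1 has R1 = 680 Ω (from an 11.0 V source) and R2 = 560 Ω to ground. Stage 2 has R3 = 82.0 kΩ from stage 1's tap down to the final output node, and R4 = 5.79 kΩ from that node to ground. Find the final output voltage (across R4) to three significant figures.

V_out ≈ 0.326 V

Stage 2 presents R3+R4 = 87790 Ω as a load on stage 1's tap.
Stage 1's lower leg becomes R2‖(R3+R4) = 556.5 Ω, so V_mid = 11.0 × 556.5/1236 = 4.950 V.
Stage 2 is itself unloaded: V_out = V_mid × R4/(R3+R4) = 4.950 × 5790/87790 = 0.326 V.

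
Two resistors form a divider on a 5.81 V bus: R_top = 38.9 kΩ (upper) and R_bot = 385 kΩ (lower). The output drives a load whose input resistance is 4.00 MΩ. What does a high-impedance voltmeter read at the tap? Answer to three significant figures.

V_out ≈ 5.23 V

The load sits in parallel with R_bot: R_bot‖R_L = (385 × 4000) / (385 + 4000) = 351.2 kΩ.
V_out = 5.81 × 351.2 / (38.9 + 351.2) = 5.81 × 351.2/390.1 = 5.23 V.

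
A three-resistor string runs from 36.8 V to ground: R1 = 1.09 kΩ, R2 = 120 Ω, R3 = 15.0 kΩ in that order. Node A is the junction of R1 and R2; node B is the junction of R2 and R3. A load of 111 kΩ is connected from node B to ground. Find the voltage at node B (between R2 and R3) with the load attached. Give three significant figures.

V ≈ 33.7 V

At node B, R3 is in parallel with the load: R3‖R_L = 13210 Ω.
Below node A the resistance is R2 + (R3‖R_L) = 13330 Ω, so V_A = 36.8 × 13330/14420 = 34.02 V.
Then V_B = V_A × (R3‖R_L)/(R2 + R3‖R_L) = 34.02 × 13210/13330 = 33.7 V.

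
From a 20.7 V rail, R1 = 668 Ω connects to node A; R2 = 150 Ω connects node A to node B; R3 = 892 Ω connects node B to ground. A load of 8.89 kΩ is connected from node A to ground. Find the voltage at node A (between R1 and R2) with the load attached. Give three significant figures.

V ≈ 12.1 V

Below node A the series string R2+R3 = 1042 Ω sits in parallel with the 8890 Ω load: 932.7 Ω.
V_A = 20.7 × 932.7/(668 + 932.7) = 12.1 V.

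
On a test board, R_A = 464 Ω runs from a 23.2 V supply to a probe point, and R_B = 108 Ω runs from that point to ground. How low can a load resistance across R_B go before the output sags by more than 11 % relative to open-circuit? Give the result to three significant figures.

Output resistance R_th = R_A‖R_B = (464 × 108)/572.0 = 87.61 Ω.
The fractional drop is R_th/(R_th + R_L); requiring this ≤ 0.110 gives R_L ≥ R_th(1/0.110 − 1) = 87.61 × 8.091 = 709 Ω.

R_L(min) ≈ 709 Ω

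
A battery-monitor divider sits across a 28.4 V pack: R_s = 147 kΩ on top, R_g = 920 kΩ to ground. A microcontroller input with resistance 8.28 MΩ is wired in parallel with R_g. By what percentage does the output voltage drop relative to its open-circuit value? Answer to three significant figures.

The divider's output (Thévenin) resistance is R_s‖R_g = 126.7 kΩ.
Fractional drop under load = R_th/(R_th + R_L) = 126.7 / (126.7 + 8280) = 0.01508.
So the output falls by 1.51 %.

1.51 %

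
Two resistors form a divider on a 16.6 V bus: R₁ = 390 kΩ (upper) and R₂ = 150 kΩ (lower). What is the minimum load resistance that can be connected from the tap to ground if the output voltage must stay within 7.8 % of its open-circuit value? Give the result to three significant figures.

Output resistance R_th = R₁‖R₂ = (390 × 150)/540.0 = 108.3 kΩ.
The fractional drop is R_th/(R_th + R_L); requiring this ≤ 0.0780 gives R_L ≥ R_th(1/0.0780 − 1) = 108.3 × 11.82 = 1.28 MΩ.

R_L(min) ≈ 1.28 MΩ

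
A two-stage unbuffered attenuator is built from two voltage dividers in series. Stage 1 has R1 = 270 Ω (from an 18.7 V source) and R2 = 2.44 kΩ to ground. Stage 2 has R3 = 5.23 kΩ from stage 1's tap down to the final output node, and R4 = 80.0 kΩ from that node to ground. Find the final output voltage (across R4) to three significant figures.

Stage 2 presents R3+R4 = 85230 Ω as a load on stage 1's tap.
Stage 1's lower leg becomes R2‖(R3+R4) = 2372 Ω, so V_mid = 18.7 × 2372/2642 = 16.79 V.
Stage 2 is itself unloaded: V_out = V_mid × R4/(R3+R4) = 16.79 × 80000/85230 = 15.8 V.

V_out ≈ 15.8 V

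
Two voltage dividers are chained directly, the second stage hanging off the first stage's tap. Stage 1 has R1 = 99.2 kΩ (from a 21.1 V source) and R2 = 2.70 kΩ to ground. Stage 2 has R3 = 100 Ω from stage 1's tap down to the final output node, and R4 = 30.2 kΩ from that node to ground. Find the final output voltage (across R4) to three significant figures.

V_out ≈ 0.513 V

Stage 2 presents R3+R4 = 30300 Ω as a load on stage 1's tap.
Stage 1's lower leg becomes R2‖(R3+R4) = 2479 Ω, so V_mid = 21.1 × 2479/101700 = 0.5145 V.
Stage 2 is itself unloaded: V_out = V_mid × R4/(R3+R4) = 0.5145 × 30200/30300 = 0.513 V.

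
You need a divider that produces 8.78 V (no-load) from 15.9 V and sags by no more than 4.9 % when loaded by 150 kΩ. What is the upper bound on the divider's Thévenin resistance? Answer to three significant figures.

R_th ≤ 7.73 kΩ

Loading drop = R_th/(R_th + R_L) ≤ 0.0490, so R_th ≤ R_L · ε/(1−ε) = 150 kΩ × 0.0490/0.9510 = 7.73 kΩ.
(Any R1, R2 with R2/(R1+R2) = 0.552 and R1‖R2 ≤ 7.73 kΩ will meet the spec.)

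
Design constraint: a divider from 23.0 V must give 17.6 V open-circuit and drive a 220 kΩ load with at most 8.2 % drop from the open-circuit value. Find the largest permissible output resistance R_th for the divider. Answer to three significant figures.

R_th ≤ 19.7 kΩ

Loading drop = R_th/(R_th + R_L) ≤ 0.0820, so R_th ≤ R_L · ε/(1−ε) = 220 kΩ × 0.0820/0.9180 = 19.7 kΩ.
(Any R1, R2 with R2/(R1+R2) = 0.765 and R1‖R2 ≤ 19.7 kΩ will meet the spec.)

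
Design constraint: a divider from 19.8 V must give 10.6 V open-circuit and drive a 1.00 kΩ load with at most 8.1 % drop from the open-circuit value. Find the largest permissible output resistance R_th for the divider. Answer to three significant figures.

Loading drop = R_th/(R_th + R_L) ≤ 0.0810, so R_th ≤ R_L · ε/(1−ε) = 1.00 kΩ × 0.0810/0.9190 = 88.1 Ω.
(Any R1, R2 with R2/(R1+R2) = 0.535 and R1‖R2 ≤ 88.1 Ω will meet the spec.)

R_th ≤ 88.1 Ω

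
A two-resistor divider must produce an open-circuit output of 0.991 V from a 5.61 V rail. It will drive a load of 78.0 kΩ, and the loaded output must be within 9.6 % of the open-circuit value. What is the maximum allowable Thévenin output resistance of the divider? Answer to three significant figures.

R_th ≤ 8.28 kΩ

Loading drop = R_th/(R_th + R_L) ≤ 0.0960, so R_th ≤ R_L · ε/(1−ε) = 78.0 kΩ × 0.0960/0.9040 = 8.28 kΩ.
(Any R1, R2 with R2/(R1+R2) = 0.177 and R1‖R2 ≤ 8.28 kΩ will meet the spec.)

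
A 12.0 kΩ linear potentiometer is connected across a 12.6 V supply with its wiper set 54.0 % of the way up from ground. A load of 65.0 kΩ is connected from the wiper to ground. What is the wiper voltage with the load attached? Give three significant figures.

The wiper splits the pot into (1−α)R = 5.520 kΩ above and αR = 6.480 kΩ below.
Lower section ‖ load = 5.893 kΩ.
V_wiper = 12.6 × 5.893/(5.520 + 5.893) = 6.51 V.

V ≈ 6.51 V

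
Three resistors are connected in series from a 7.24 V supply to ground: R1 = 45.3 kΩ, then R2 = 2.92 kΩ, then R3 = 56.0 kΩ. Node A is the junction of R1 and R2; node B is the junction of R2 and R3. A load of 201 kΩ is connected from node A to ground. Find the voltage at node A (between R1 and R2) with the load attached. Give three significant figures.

Below node A the series string R2+R3 = 58.92 kΩ sits in parallel with the 201 kΩ load: 45.56 kΩ.
V_A = 7.24 × 45.56/(45.3 + 45.56) = 3.63 V.

V ≈ 3.63 V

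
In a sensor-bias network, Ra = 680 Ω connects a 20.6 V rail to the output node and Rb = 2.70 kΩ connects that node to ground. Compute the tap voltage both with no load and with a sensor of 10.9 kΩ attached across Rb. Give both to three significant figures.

Open-circuit: V = 20.6 × 2700/(680 + 2700) = 16.5 V.
With the load, Rb becomes Rb‖R_L = 2164 Ω, so V = 20.6 × 2164/2844 = 15.7 V.

Unloaded: 16.5 V; loaded: 15.7 V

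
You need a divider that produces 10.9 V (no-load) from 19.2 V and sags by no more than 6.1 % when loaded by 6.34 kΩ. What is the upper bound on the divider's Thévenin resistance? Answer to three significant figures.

R_th ≤ 412 Ω

Loading drop = R_th/(R_th + R_L) ≤ 0.0610, so R_th ≤ R_L · ε/(1−ε) = 6.34 kΩ × 0.0610/0.9390 = 412 Ω.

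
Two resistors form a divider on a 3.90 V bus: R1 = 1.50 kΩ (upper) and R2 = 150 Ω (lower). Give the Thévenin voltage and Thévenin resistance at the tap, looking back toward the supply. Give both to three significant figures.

V_th = 0.355 V, R_th = 136 Ω

V_th is the open-circuit tap voltage: 3.90 × 150/(1500 + 150) = 0.355 V.
With the supply zeroed, R1 and R2 appear in parallel from the tap: R_th = R1‖R2 = (1500 × 150)/1650 = 136 Ω.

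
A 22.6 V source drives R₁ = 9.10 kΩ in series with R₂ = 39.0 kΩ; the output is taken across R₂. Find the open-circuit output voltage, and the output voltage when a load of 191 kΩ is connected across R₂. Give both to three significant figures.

Unloaded: 18.3 V; loaded: 17.6 V

Open-circuit: V = 22.6 × 39.0/(9.10 + 39.0) = 18.3 V.
With the load, R₂ becomes R₂‖R_L = 32.39 kΩ, so V = 22.6 × 32.39/41.49 = 17.6 V.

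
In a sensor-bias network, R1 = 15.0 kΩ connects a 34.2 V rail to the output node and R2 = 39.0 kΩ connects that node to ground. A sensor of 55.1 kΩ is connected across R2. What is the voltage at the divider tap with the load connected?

V_out ≈ 20.6 V

The load sits in parallel with R2: R2‖R_L = (39.0 × 55.1) / (39.0 + 55.1) = 22.84 kΩ.
V_out = 34.2 × 22.84 / (15.0 + 22.84) = 34.2 × 22.84/37.84 = 20.6 V.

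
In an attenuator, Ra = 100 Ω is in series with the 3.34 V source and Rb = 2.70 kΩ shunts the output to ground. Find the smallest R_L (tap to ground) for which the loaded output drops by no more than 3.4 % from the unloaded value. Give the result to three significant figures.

R_L(min) ≈ 2.74 kΩ

Output resistance R_th = Ra‖Rb = (100 × 2700)/2800 = 96.43 Ω.
The fractional drop is R_th/(R_th + R_L); requiring this ≤ 0.0340 gives R_L ≥ R_th(1/0.0340 − 1) = 96.43 × 28.41 = 2.74 kΩ.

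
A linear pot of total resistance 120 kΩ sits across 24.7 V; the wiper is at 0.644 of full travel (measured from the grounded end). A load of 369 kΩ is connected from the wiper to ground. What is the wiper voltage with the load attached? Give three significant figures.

V ≈ 14.8 V

The wiper splits the pot into (1−α)R = 42.72 kΩ above and αR = 77.28 kΩ below.
Lower section ‖ load = 63.90 kΩ.
V_wiper = 24.7 × 63.90/(42.72 + 63.90) = 14.8 V.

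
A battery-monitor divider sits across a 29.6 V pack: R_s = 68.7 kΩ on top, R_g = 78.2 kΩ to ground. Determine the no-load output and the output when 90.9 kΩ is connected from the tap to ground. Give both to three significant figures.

Open-circuit: V = 29.6 × 78.2/(68.7 + 78.2) = 15.8 V.
With the load, R_g becomes R_g‖R_L = 42.04 kΩ, so V = 29.6 × 42.04/110.7 = 11.2 V.

Unloaded: 15.8 V; loaded: 11.2 V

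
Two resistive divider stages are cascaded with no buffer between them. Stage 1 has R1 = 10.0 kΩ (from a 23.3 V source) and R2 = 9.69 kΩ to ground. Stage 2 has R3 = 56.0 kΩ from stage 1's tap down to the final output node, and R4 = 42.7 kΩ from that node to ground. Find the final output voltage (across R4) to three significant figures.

Stage 2 presents R3+R4 = 98.70 kΩ as a load on stage 1's tap.
Stage 1's lower leg becomes R2‖(R3+R4) = 8.824 kΩ, so V_mid = 23.3 × 8.824/18.82 = 10.92 V.
Stage 2 is itself unloaded: V_out = V_mid × R4/(R3+R4) = 10.92 × 42.7/98.70 = 4.73 V.

V_out ≈ 4.73 V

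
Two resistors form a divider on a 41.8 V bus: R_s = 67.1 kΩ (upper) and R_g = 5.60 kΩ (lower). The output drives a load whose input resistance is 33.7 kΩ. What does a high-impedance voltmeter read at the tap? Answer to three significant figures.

The load sits in parallel with R_g: R_g‖R_L = (5.60 × 33.7) / (5.60 + 33.7) = 4.802 kΩ.
V_out = 41.8 × 4.802 / (67.1 + 4.802) = 41.8 × 4.802/71.90 = 2.79 V.

V_out ≈ 2.79 V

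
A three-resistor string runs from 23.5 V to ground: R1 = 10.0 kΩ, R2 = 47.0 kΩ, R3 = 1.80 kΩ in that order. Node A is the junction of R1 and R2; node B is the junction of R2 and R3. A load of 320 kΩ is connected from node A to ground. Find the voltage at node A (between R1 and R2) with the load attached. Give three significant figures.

V ≈ 19.0 V

Below node A the series string R2+R3 = 48.80 kΩ sits in parallel with the 320 kΩ load: 42.34 kΩ.
V_A = 23.5 × 42.34/(10.0 + 42.34) = 19.0 V.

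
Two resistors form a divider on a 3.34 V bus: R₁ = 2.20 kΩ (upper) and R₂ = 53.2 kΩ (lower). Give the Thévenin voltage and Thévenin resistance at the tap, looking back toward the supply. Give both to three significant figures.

V_th = 3.21 V, R_th = 2.11 kΩ

V_th is the open-circuit tap voltage: 3.34 × 53.2/(2.20 + 53.2) = 3.21 V.
With the supply zeroed, R₁ and R₂ appear in parallel from the tap: R_th = R₁‖R₂ = (2.20 × 53.2)/55.40 = 2.11 kΩ.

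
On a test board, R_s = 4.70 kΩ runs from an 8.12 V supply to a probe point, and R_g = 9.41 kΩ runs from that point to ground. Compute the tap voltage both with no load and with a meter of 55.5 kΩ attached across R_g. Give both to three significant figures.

Unloaded: 5.42 V; loaded: 5.13 V

Open-circuit: V = 8.12 × 9.41/(4.70 + 9.41) = 5.42 V.
With the load, R_g becomes R_g‖R_L = 8.046 kΩ, so V = 8.12 × 8.046/12.75 = 5.13 V.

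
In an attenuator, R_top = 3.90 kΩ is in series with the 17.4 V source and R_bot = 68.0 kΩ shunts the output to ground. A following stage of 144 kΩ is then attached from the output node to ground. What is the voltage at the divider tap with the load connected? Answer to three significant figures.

The load sits in parallel with R_bot: R_bot‖R_L = (68.0 × 144) / (68.0 + 144) = 46.19 kΩ.
V_out = 17.4 × 46.19 / (3.90 + 46.19) = 17.4 × 46.19/50.09 = 16.0 V.

V_out ≈ 16.0 V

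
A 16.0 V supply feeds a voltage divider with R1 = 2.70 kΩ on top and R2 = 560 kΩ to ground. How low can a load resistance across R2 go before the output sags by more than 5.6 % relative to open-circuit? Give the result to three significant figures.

R_L(min) ≈ 45.3 kΩ

Output resistance R_th = R1‖R2 = (2.70 × 560)/562.7 = 2.687 kΩ.
The fractional drop is R_th/(R_th + R_L); requiring this ≤ 0.0560 gives R_L ≥ R_th(1/0.0560 − 1) = 2.687 × 16.86 = 45.3 kΩ.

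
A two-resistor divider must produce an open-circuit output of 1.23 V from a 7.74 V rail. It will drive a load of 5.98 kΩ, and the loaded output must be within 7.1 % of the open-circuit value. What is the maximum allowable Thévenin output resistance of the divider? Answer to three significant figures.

R_th ≤ 457 Ω

Loading drop = R_th/(R_th + R_L) ≤ 0.0710, so R_th ≤ R_L · ε/(1−ε) = 5.98 kΩ × 0.0710/0.9290 = 457 Ω.
(Any R1, R2 with R2/(R1+R2) = 0.159 and R1‖R2 ≤ 457 Ω will meet the spec.)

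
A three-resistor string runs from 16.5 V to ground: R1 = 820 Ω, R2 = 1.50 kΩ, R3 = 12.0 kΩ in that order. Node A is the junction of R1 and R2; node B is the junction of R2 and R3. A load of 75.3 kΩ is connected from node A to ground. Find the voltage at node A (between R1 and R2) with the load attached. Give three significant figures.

Below node A the series string R2+R3 = 13500 Ω sits in parallel with the 75300 Ω load: 11450 Ω.
V_A = 16.5 × 11450/(820 + 11450) = 15.4 V.

V ≈ 15.4 V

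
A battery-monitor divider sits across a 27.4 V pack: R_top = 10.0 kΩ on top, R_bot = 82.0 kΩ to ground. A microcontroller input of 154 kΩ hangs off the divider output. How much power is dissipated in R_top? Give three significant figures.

Total resistance from the source is R_top + (R_bot‖R_L) = 63.51 kΩ, so I = 27.4/63.51 kΩ = 0.4314 mA.
P = I²·R_top = (0.4314 mA)² × 10.0 kΩ = 1.86 mW.

P ≈ 1.86 mW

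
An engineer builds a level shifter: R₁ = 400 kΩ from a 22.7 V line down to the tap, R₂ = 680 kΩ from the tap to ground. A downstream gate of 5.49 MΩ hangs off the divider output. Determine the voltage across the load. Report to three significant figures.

The load sits in parallel with R₂: R₂‖R_L = (680 × 5490) / (680 + 5490) = 605.1 kΩ.
V_out = 22.7 × 605.1 / (400 + 605.1) = 22.7 × 605.1/1005 = 13.7 V.
(Unloaded it would have been 14.3 V.)

V_out ≈ 13.7 V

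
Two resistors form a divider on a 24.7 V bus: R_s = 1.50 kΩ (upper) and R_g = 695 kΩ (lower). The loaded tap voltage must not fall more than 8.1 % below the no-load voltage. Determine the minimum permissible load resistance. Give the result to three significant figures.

R_L(min) ≈ 17.0 kΩ

Output resistance R_th = R_s‖R_g = (1.50 × 695)/696.5 = 1.497 kΩ.
The fractional drop is R_th/(R_th + R_L); requiring this ≤ 0.0810 gives R_L ≥ R_th(1/0.0810 − 1) = 1.497 × 11.35 = 17.0 kΩ.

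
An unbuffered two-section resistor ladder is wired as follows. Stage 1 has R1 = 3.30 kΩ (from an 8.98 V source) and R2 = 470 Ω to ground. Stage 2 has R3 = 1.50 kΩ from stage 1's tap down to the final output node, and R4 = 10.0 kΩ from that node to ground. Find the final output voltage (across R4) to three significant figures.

V_out ≈ 0.940 V

Stage 2 presents R3+R4 = 11500 Ω as a load on stage 1's tap.
Stage 1's lower leg becomes R2‖(R3+R4) = 451.5 Ω, so V_mid = 8.98 × 451.5/3752 = 1.081 V.
Stage 2 is itself unloaded: V_out = V_mid × R4/(R3+R4) = 1.081 × 10000/11500 = 0.940 V.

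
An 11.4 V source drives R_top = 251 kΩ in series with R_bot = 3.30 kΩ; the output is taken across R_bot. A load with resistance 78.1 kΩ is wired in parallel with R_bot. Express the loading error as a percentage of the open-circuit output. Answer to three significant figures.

The divider's output (Thévenin) resistance is R_top‖R_bot = 3.257 kΩ.
Fractional drop under load = R_th/(R_th + R_L) = 3.257 / (3.257 + 78.1) = 0.04004.
So the output falls by 4.00 %.

4.00 %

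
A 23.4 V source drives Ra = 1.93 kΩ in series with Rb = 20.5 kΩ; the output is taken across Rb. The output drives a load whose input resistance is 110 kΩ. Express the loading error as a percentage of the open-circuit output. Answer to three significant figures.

The divider's output (Thévenin) resistance is Ra‖Rb = 1.764 kΩ.
Fractional drop under load = R_th/(R_th + R_L) = 1.764 / (1.764 + 110) = 0.01578.
So the output falls by 1.58 %.

1.58 %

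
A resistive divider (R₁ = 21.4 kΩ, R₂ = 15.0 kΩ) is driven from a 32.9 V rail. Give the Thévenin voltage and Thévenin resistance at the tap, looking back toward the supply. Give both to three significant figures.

V_th is the open-circuit tap voltage: 32.9 × 15.0/(21.4 + 15.0) = 13.6 V.
With the supply zeroed, R₁ and R₂ appear in parallel from the tap: R_th = R₁‖R₂ = (21.4 × 15.0)/36.40 = 8.82 kΩ.

V_th = 13.6 V, R_th = 8.82 kΩ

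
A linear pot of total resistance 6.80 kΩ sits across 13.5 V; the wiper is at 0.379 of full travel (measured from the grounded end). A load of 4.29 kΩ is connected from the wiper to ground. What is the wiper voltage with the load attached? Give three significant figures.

V ≈ 3.73 V

The wiper splits the pot into (1−α)R = 4.223 kΩ above and αR = 2.577 kΩ below.
Lower section ‖ load = 1.610 kΩ.
V_wiper = 13.5 × 1.610/(4.223 + 1.610) = 3.73 V.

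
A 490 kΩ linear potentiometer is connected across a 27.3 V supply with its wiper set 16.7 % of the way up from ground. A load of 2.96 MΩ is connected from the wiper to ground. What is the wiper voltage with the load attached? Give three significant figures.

The wiper splits the pot into (1−α)R = 408.2 kΩ above and αR = 81.83 kΩ below.
Lower section ‖ load = 79.63 kΩ.
V_wiper = 27.3 × 79.63/(408.2 + 79.63) = 4.46 V.

V ≈ 4.46 V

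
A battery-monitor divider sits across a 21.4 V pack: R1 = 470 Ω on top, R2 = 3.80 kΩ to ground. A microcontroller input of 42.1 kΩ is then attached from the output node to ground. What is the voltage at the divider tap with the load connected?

V_out ≈ 18.9 V

The load sits in parallel with R2: R2‖R_L = (3800 × 42100) / (3800 + 42100) = 3485 Ω.
V_out = 21.4 × 3485 / (470 + 3485) = 21.4 × 3485/3955 = 18.9 V.
(Unloaded it would have been 19.0 V.)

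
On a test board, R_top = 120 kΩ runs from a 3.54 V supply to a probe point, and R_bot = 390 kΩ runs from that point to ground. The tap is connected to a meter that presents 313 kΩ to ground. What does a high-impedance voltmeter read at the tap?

V_out ≈ 2.09 V

The load sits in parallel with R_bot: R_bot‖R_L = (390 × 313) / (390 + 313) = 173.6 kΩ.
V_out = 3.54 × 173.6 / (120 + 173.6) = 3.54 × 173.6/293.6 = 2.09 V.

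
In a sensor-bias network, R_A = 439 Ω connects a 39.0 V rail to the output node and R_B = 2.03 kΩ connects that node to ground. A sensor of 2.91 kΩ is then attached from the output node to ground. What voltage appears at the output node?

V_out ≈ 28.5 V

The load sits in parallel with R_B: R_B‖R_L = (2030 × 2910) / (2030 + 2910) = 1196 Ω.
V_out = 39.0 × 1196 / (439 + 1196) = 39.0 × 1196/1635 = 28.5 V.
(Unloaded it would have been 32.1 V.)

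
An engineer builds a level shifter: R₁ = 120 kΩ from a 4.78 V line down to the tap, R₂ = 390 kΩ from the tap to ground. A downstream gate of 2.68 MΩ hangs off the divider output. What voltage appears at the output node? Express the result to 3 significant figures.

V_out ≈ 3.53 V

The load sits in parallel with R₂: R₂‖R_L = (390 × 2680) / (390 + 2680) = 340.5 kΩ.
V_out = 4.78 × 340.5 / (120 + 340.5) = 4.78 × 340.5/460.5 = 3.53 V.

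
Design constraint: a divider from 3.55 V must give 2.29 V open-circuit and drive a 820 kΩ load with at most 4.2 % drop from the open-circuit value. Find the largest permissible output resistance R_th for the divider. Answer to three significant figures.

R_th ≤ 35.9 kΩ

Loading drop = R_th/(R_th + R_L) ≤ 0.0420, so R_th ≤ R_L · ε/(1−ε) = 820 kΩ × 0.0420/0.9580 = 35.9 kΩ.
(Any R1, R2 with R2/(R1+R2) = 0.645 and R1‖R2 ≤ 35.9 kΩ will meet the spec.)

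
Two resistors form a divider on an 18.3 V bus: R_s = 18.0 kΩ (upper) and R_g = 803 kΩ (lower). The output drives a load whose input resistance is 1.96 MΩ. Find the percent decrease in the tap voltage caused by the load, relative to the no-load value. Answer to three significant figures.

The divider's output (Thévenin) resistance is R_s‖R_g = 17.61 kΩ.
Fractional drop under load = R_th/(R_th + R_L) = 17.61 / (17.61 + 1960) = 0.008902.
So the output falls by 0.890 %.

0.890 %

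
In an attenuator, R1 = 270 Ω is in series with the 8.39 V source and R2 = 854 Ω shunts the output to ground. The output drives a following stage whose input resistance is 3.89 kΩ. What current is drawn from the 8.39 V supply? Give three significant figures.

I ≈ 8.65 mA

R2‖R_L = 700.3 Ω, so the source sees R1 + R2‖R_L = 970.3 Ω.
I = 8.39 V / 970.3 Ω = 8.65 mA.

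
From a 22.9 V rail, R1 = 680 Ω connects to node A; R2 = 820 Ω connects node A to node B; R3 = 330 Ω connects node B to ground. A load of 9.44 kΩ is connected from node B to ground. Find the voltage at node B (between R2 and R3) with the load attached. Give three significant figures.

At node B, R3 is in parallel with the load: R3‖R_L = 318.9 Ω.
Below node A the resistance is R2 + (R3‖R_L) = 1139 Ω, so V_A = 22.9 × 1139/1819 = 14.34 V.
Then V_B = V_A × (R3‖R_L)/(R2 + R3‖R_L) = 14.34 × 318.9/1139 = 4.01 V.

V ≈ 4.01 V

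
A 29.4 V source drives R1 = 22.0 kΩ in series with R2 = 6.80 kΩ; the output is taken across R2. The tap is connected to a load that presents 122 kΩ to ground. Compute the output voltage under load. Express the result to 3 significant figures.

V_out ≈ 6.66 V

The load sits in parallel with R2: R2‖R_L = (6.80 × 122) / (6.80 + 122) = 6.441 kΩ.
V_out = 29.4 × 6.441 / (22.0 + 6.441) = 29.4 × 6.441/28.44 = 6.66 V.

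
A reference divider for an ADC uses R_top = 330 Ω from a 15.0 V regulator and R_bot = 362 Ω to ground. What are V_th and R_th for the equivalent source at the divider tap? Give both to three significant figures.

V_th is the open-circuit tap voltage: 15.0 × 362/(330 + 362) = 7.85 V.
With the supply zeroed, R_top and R_bot appear in parallel from the tap: R_th = R_top‖R_bot = (330 × 362)/692.0 = 173 Ω.

V_th = 7.85 V, R_th = 173 Ω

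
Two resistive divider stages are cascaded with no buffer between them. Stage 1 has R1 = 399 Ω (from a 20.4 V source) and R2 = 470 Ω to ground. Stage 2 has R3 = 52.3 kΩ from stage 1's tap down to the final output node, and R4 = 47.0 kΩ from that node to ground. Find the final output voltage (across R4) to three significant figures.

V_out ≈ 5.21 V

Stage 2 presents R3+R4 = 99300 Ω as a load on stage 1's tap.
Stage 1's lower leg becomes R2‖(R3+R4) = 467.8 Ω, so V_mid = 20.4 × 467.8/866.8 = 11.01 V.
Stage 2 is itself unloaded: V_out = V_mid × R4/(R3+R4) = 11.01 × 47000/99300 = 5.21 V.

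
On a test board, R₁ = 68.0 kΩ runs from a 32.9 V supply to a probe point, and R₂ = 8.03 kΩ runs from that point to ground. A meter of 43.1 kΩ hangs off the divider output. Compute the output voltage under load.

V_out ≈ 2.98 V

The load sits in parallel with R₂: R₂‖R_L = (8.03 × 43.1) / (8.03 + 43.1) = 6.769 kΩ.
V_out = 32.9 × 6.769 / (68.0 + 6.769) = 32.9 × 6.769/74.77 = 2.98 V.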